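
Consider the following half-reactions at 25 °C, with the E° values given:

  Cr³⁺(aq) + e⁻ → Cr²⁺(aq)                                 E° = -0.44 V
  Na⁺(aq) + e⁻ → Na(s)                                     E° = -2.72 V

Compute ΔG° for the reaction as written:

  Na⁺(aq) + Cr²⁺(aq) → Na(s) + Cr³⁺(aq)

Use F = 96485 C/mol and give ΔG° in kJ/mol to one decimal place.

+220.0 kJ/mol

As written, Na⁺/Na is reduced (cathode) and Cr³⁺/Cr²⁺ is oxidised (anode), so E°cell = (-2.72) − (-0.44) = -2.28 V.
Balancing electrons gives n = 1.
ΔG° = −nFE° = −(1)(96485)(-2.28) = 219,986 J = +220.0 kJ/mol.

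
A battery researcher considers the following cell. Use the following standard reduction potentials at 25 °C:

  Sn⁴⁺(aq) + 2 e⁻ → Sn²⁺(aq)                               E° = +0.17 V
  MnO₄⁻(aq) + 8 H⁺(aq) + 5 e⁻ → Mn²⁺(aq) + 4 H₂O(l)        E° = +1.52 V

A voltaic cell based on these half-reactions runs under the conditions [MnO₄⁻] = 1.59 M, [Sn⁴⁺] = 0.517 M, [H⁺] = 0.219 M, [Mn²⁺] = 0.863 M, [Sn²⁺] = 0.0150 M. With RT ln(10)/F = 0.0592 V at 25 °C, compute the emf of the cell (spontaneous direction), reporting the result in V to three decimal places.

+1.245 V

MnO₄⁻/Mn²⁺ is the cathode (higher E°), Sn⁴⁺/Sn²⁺ the anode: E°cell = +1.52 − (+0.17) = +1.35 V, n = 10.
Overall: 2 MnO₄⁻(aq) + 16 H⁺(aq) + 5 Sn²⁺(aq) → 2 Mn²⁺(aq) + 8 H₂O(l) + 5 Sn⁴⁺(aq)
Q = [Mn²⁺]^2·[Sn⁴⁺]^5 / ([MnO₄⁻]^2·[H⁺]^16·[Sn²⁺]^5); log Q = 17.709.
E = E° − (0.0592/n) log Q = +1.35 − (0.0592/10)(17.709) = +1.245 V.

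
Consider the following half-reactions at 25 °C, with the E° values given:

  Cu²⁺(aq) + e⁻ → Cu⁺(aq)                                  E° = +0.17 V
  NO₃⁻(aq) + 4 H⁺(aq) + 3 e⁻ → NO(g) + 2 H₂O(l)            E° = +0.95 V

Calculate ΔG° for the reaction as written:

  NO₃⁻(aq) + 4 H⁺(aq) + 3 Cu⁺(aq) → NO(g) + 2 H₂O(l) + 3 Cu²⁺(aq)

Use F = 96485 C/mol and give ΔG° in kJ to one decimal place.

-225.8 kJ

As written, NO₃⁻/NO is reduced (cathode) and Cu²⁺/Cu⁺ is oxidised (anode), so E°cell = (+0.95) − (+0.17) = +0.78 V.
Balancing electrons gives n = 3.
ΔG° = −nFE° = −(3)(96485)(+0.78) = -225,775 J = -225.8 kJ.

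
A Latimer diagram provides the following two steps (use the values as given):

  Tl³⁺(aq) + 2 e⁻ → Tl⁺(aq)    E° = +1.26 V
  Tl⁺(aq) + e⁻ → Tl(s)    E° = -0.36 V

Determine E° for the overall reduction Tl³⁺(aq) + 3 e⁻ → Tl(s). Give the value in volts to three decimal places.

Since ΔG° = −nFE° is additive over sequential reductions, n₃E°₃ = n₁E°₁ + n₂E°₂.
E°₃ = (2×+1.26 + 1×-0.36) / 3 = (+2.160) / 3 = +0.720 V.

+0.720 V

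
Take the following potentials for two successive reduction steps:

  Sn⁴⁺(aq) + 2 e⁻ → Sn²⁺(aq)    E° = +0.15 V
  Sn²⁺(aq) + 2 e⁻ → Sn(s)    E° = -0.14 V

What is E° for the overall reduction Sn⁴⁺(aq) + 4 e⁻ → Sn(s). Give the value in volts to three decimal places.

Since ΔG° = −nFE° is additive over sequential reductions, n₃E°₃ = n₁E°₁ + n₂E°₂.
E°₃ = (2×+0.15 + 2×-0.14) / 4 = (+0.020) / 4 = +0.005 V.

+0.005 V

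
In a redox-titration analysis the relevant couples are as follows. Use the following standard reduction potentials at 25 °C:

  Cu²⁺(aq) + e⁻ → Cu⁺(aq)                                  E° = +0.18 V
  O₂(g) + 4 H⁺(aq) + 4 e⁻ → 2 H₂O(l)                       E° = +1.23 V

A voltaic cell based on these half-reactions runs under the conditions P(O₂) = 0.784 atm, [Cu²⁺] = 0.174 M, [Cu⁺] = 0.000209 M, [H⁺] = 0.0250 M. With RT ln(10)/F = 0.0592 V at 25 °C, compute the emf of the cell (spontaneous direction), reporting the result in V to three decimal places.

+0.781 V

O₂/H₂O is the cathode (higher E°), Cu²⁺/Cu⁺ the anode: E°cell = +1.23 − (+0.18) = +1.05 V, n = 4.
Overall: O₂(g) + 4 H⁺(aq) + 4 Cu⁺(aq) → 2 H₂O(l) + 4 Cu²⁺(aq)
Q = [Cu²⁺]^4 / (P(O₂)·[H⁺]^4·[Cu⁺]^4); log Q = 18.196.
E = E° − (0.0592/n) log Q = +1.05 − (0.0592/4)(18.196) = +0.781 V.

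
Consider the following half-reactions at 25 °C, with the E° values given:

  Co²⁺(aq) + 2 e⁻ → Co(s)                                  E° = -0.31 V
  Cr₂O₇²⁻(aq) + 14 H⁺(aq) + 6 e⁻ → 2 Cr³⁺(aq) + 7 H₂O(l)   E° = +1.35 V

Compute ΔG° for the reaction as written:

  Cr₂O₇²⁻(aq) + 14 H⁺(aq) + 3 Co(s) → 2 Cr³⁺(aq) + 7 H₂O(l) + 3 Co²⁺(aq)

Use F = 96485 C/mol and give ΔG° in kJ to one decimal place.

As written, Cr₂O₇²⁻/Cr³⁺ is reduced (cathode) and Co²⁺/Co is oxidised (anode), so E°cell = (+1.35) − (-0.31) = +1.66 V.
Balancing electrons gives n = 6.
ΔG° = −nFE° = −(6)(96485)(+1.66) = -960,991 J = -961.0 kJ.

-961.0 kJ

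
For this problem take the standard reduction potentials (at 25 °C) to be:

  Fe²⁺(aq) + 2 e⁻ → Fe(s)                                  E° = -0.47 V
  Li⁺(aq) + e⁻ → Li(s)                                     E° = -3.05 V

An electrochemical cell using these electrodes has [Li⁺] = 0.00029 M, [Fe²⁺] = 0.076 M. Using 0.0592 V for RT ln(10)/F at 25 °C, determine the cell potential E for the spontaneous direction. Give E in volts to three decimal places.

Fe²⁺/Fe is the cathode (higher E°), Li⁺/Li the anode: E°cell = -0.47 − (-3.05) = +2.58 V, n = 2.
Overall: Fe²⁺(aq) + 2 Li(s) → Fe(s) + 2 Li⁺(aq)
Q = [Li⁺]^2 / ([Fe²⁺]); log Q = -5.956.
E = E° − (0.0592/n) log Q = +2.58 − (0.0592/2)(-5.956) = +2.756 V.

+2.756 V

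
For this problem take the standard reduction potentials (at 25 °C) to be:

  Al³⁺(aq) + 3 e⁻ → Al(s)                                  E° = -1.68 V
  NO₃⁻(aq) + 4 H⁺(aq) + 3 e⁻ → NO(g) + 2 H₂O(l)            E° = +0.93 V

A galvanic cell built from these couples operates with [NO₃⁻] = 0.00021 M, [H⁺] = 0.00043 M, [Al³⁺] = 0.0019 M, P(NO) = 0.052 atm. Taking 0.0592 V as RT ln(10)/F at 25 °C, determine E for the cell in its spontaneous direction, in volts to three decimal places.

NO₃⁻/NO is the cathode (higher E°), Al³⁺/Al the anode: E°cell = +0.93 − (-1.68) = +2.61 V, n = 3.
Overall: NO₃⁻(aq) + 4 H⁺(aq) + Al(s) → NO(g) + 2 H₂O(l) + Al³⁺(aq)
Q = P(NO)·[Al³⁺] / ([NO₃⁻]·[H⁺]^4); log Q = 13.139.
E = E° − (0.0592/n) log Q = +2.61 − (0.0592/3)(13.139) = +2.351 V.

+2.351 V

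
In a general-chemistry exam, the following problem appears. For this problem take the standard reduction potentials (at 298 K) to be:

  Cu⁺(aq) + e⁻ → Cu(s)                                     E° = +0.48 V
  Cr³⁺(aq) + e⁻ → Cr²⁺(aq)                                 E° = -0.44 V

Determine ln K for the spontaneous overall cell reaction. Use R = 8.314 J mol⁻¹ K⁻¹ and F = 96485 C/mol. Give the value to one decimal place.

35.8

Cathode: Cu⁺/Cu; anode: Cr³⁺/Cr²⁺. E°cell = (+0.48) − (-0.44) = +0.92 V, with n = 1.
ΔG° = −nFE° = −RT ln K, so ln K = nFE°/(RT) = (1)(96485)(+0.92) / ((8.314)(298)) = 35.828.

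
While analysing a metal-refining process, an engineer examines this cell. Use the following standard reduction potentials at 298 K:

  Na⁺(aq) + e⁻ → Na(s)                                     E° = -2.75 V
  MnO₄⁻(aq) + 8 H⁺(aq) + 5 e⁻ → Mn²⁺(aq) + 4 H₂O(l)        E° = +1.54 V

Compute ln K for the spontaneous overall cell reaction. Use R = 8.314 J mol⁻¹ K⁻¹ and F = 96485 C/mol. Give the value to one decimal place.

Cathode: MnO₄⁻/Mn²⁺; anode: Na⁺/Na. E°cell = (+1.54) − (-2.75) = +4.29 V, with n = 5.
ΔG° = −nFE° = −RT ln K, so ln K = nFE°/(RT) = (5)(96485)(+4.29) / ((8.314)(298)) = 835.335.

835.3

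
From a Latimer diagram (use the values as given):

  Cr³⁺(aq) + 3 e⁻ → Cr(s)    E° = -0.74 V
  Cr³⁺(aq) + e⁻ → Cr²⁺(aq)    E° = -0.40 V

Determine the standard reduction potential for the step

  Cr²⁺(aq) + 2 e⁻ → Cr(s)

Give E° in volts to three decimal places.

Sequential free energies add, so n₃E°₃ = n₁E°₁ + n₂E°₂.
With n₃ = 3, and the known step contributing 1×(-0.40) V, the unknown satisfies 2·E° = 3×(-0.74) − 1×(-0.40) = -1.820.
E° = -1.820 / 2 = -0.910 V.

-0.910 V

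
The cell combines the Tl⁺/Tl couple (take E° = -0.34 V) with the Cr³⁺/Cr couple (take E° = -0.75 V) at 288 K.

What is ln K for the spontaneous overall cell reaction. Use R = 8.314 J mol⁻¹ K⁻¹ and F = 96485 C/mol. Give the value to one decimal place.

Cathode: Tl⁺/Tl; anode: Cr³⁺/Cr. E°cell = (-0.34) − (-0.75) = +0.41 V, with n = 3.
ΔG° = −nFE° = −RT ln K, so ln K = nFE°/(RT) = (3)(96485)(+0.41) / ((8.314)(288)) = 49.564.

49.6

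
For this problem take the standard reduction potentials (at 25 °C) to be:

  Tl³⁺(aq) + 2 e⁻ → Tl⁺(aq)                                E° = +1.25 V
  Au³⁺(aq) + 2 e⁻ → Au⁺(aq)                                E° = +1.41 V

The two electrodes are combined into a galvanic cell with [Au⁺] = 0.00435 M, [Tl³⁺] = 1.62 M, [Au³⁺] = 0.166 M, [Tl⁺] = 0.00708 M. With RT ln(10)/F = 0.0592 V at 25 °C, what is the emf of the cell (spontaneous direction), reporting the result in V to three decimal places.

Au³⁺/Au⁺ is the cathode (higher E°), Tl³⁺/Tl⁺ the anode: E°cell = +1.41 − (+1.25) = +0.16 V, n = 2.
Overall: Au³⁺(aq) + Tl⁺(aq) → Au⁺(aq) + Tl³⁺(aq)
Q = [Au⁺]·[Tl³⁺] / ([Au³⁺]·[Tl⁺]); log Q = 0.778.
E = E° − (0.0592/n) log Q = +0.16 − (0.0592/2)(0.778) = +0.137 V.

+0.137 V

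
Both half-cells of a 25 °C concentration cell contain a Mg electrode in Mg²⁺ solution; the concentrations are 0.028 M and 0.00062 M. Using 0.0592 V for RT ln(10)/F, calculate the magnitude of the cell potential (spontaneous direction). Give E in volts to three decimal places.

For a concentration cell E°cell = 0. The 0.028 M side is the cathode (reduction is favoured where [Mg²⁺] is higher).
With n = 2, E = −(0.0592/2) log([Mg²⁺]ₐₙ/[Mg²⁺]꜀ₐₜ) = −(0.0592/2) log(0.00062/0.028) = −(0.0592/2)(-1.655) = +0.049 V.

+0.049 V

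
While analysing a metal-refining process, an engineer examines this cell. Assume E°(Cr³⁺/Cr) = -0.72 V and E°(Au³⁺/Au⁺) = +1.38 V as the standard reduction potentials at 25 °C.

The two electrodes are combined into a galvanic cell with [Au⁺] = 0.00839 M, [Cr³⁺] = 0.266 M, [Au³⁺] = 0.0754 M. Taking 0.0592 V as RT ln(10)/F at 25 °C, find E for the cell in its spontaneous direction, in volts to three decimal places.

+2.140 V

Au³⁺/Au⁺ is the cathode (higher E°), Cr³⁺/Cr the anode: E°cell = +1.38 − (-0.72) = +2.10 V, n = 6.
Overall: 3 Au³⁺(aq) + 2 Cr(s) → 3 Au⁺(aq) + 2 Cr³⁺(aq)
Q = [Au⁺]^3·[Cr³⁺]^2 / ([Au³⁺]^3); log Q = -4.011.
E = E° − (0.0592/n) log Q = +2.10 − (0.0592/6)(-4.011) = +2.140 V.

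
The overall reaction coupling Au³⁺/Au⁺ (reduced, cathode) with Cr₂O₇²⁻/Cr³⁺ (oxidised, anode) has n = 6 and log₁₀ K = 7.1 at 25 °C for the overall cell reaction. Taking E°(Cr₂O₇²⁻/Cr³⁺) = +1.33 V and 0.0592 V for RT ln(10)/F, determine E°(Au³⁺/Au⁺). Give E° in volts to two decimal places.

+1.40 V

E°cell = (0.0592/n)·log K = (0.0592/6)(7.1) = +0.070 V.
Since Au³⁺/Au⁺ is the cathode and Cr₂O₇²⁻/Cr³⁺ the anode, E°cell = E°(Au³⁺/Au⁺) − E°(Cr₂O₇²⁻/Cr³⁺).
So E°(Au³⁺/Au⁺) = E°cell + E°(Cr₂O₇²⁻/Cr³⁺) = +0.070 + (+1.33) = +1.40 V.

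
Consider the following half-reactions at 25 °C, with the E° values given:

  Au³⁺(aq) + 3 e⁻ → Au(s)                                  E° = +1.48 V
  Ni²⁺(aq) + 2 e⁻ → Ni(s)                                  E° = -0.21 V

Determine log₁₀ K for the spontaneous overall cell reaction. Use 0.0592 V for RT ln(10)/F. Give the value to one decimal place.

Cathode: Au³⁺/Au; anode: Ni²⁺/Ni. E°cell = +1.69 V, n = 6.
log K = nE°cell / 0.0592 = (6)(+1.69) / 0.0592 = 171.3.

171.3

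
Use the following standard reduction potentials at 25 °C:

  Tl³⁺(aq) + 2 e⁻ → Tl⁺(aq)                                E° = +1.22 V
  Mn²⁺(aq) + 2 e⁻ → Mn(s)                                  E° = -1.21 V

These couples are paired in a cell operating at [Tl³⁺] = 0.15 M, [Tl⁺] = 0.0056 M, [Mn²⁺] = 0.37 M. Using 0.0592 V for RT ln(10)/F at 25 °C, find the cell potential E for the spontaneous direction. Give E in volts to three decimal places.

+2.485 V

Tl³⁺/Tl⁺ is the cathode (higher E°), Mn²⁺/Mn the anode: E°cell = +1.22 − (-1.21) = +2.43 V, n = 2.
Overall: Tl³⁺(aq) + Mn(s) → Tl⁺(aq) + Mn²⁺(aq)
Q = [Tl⁺]·[Mn²⁺] / ([Tl³⁺]); log Q = -1.860.
E = E° − (0.0592/n) log Q = +2.43 − (0.0592/2)(-1.860) = +2.485 V.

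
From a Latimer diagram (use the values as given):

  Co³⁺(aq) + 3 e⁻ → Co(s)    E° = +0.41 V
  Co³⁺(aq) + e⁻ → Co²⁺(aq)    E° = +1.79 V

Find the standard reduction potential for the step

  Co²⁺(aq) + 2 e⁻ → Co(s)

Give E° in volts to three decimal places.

-0.280 V

Sequential free energies add, so n₃E°₃ = n₁E°₁ + n₂E°₂.
With n₃ = 3, and the known step contributing 1×(+1.79) V, the unknown satisfies 2·E° = 3×(+0.41) − 1×(+1.79) = -0.560.
E° = -0.560 / 2 = -0.280 V.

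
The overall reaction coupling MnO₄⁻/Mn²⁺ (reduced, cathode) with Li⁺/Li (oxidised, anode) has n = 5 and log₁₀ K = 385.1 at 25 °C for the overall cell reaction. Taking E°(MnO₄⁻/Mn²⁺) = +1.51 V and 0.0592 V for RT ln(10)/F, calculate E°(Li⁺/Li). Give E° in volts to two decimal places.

E°cell = (0.0592/n)·log K = (0.0592/5)(385.1) = +4.560 V.
Since MnO₄⁻/Mn²⁺ is the cathode and Li⁺/Li the anode, E°cell = E°(MnO₄⁻/Mn²⁺) − E°(Li⁺/Li).
So E°(Li⁺/Li) = E°(MnO₄⁻/Mn²⁺) − E°cell = (+1.51) − (+4.560) = -3.05 V.

-3.05 V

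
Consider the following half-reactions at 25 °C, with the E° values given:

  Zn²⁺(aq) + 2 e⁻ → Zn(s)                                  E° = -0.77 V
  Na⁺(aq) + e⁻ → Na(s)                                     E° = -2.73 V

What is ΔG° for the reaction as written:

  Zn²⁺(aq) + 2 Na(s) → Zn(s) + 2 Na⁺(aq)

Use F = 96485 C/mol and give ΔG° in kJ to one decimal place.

-378.2 kJ

As written, Zn²⁺/Zn is reduced (cathode) and Na⁺/Na is oxidised (anode), so E°cell = (-0.77) − (-2.73) = +1.96 V.
Balancing electrons gives n = 2.
ΔG° = −nFE° = −(2)(96485)(+1.96) = -378,221 J = -378.2 kJ.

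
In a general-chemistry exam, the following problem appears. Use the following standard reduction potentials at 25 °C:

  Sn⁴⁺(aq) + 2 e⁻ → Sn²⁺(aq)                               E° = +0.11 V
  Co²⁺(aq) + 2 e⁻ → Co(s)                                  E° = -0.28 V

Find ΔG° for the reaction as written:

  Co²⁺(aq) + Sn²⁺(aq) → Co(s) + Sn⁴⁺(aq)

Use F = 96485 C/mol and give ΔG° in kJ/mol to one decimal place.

+75.3 kJ/mol

As written, Co²⁺/Co is reduced (cathode) and Sn⁴⁺/Sn²⁺ is oxidised (anode), so E°cell = (-0.28) − (+0.11) = -0.39 V.
Balancing electrons gives n = 2.
ΔG° = −nFE° = −(2)(96485)(-0.39) = 75,258 J = +75.3 kJ/mol.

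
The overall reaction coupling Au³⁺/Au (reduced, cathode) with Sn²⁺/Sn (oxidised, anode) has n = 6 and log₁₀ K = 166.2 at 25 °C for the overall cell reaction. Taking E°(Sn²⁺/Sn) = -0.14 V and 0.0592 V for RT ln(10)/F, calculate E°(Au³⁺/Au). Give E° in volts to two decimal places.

E°cell = (0.0592/n)·log K = (0.0592/6)(166.2) = +1.640 V.
Since Au³⁺/Au is the cathode and Sn²⁺/Sn the anode, E°cell = E°(Au³⁺/Au) − E°(Sn²⁺/Sn).
So E°(Au³⁺/Au) = E°cell + E°(Sn²⁺/Sn) = +1.640 + (-0.14) = +1.50 V.

+1.50 V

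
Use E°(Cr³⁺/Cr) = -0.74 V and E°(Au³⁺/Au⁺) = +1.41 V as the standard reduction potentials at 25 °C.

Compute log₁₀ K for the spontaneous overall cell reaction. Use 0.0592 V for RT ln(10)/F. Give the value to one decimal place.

217.9

Cathode: Au³⁺/Au⁺; anode: Cr³⁺/Cr. E°cell = +2.15 V, n = 6.
log K = nE°cell / 0.0592 = (6)(+2.15) / 0.0592 = 217.9.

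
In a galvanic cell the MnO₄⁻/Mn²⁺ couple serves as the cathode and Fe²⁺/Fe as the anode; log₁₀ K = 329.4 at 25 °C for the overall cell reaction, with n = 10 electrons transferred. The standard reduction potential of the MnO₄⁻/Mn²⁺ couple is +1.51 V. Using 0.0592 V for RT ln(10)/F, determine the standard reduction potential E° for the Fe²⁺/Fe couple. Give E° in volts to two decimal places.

E°cell = (0.0592/n)·log K = (0.0592/10)(329.4) = +1.950 V.
Since MnO₄⁻/Mn²⁺ is the cathode and Fe²⁺/Fe the anode, E°cell = E°(MnO₄⁻/Mn²⁺) − E°(Fe²⁺/Fe).
So E°(Fe²⁺/Fe) = E°(MnO₄⁻/Mn²⁺) − E°cell = (+1.51) − (+1.950) = -0.44 V.

-0.44 V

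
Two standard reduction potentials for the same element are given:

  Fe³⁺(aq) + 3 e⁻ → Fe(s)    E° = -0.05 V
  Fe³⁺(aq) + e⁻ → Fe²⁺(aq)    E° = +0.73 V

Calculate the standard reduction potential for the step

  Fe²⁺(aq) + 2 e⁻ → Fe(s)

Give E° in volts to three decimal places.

Sequential free energies add, so n₃E°₃ = n₁E°₁ + n₂E°₂.
With n₃ = 3, and the known step contributing 1×(+0.73) V, the unknown satisfies 2·E° = 3×(-0.05) − 1×(+0.73) = -0.880.
E° = -0.880 / 2 = -0.440 V.

-0.440 V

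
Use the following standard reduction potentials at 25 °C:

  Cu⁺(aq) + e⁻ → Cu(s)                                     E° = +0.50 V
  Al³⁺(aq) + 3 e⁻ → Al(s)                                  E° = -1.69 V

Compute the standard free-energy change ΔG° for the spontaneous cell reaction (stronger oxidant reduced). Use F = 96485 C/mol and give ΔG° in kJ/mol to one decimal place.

-633.9 kJ/mol

Cu⁺/Cu (E° = +0.50 V) is the cathode; Al³⁺/Al (E° = -1.69 V) is the anode, so E°cell = +2.19 V.
Balancing electrons gives n = 3 (lcm of 1 and 3).
ΔG° = −nFE° = −(3)(96485)(+2.19) = -633,906 J = -633.9 kJ/mol.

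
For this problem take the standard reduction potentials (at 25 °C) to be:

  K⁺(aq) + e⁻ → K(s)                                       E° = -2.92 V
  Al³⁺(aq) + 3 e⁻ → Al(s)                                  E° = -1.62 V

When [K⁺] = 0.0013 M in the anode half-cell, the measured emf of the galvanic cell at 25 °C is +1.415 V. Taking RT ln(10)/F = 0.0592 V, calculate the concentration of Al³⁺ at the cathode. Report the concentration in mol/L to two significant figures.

0.0015 M

Al³⁺/Al is the cathode, K⁺/K the anode: E°cell = +1.30 V, n = 3.
Overall reaction: Al³⁺(aq) + 3 K(s) → Al(s) + 3 K⁺(aq); Q = [K⁺]^3/[Al³⁺]^1.
From E = E° − (0.0592/n) log Q: log Q = (E° − E)·n/0.0592 = (+1.30 − (+1.415))·3/0.0592 = -5.8277.
So 1·log[Al³⁺] = 3·log(0.0013) − log Q = -8.6582 − (-5.8277) = -2.8305; [Al³⁺] = 10^(-2.8305) ≈ 0.0015 M.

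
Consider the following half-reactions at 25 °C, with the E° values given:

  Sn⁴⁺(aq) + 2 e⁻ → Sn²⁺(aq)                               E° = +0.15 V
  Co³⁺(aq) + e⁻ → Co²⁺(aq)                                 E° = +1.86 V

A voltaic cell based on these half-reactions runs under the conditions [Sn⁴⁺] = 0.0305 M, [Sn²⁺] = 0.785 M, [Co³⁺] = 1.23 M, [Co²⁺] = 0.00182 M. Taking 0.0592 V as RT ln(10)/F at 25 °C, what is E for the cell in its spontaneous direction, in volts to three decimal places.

+1.919 V

Co³⁺/Co²⁺ is the cathode (higher E°), Sn⁴⁺/Sn²⁺ the anode: E°cell = +1.86 − (+0.15) = +1.71 V, n = 2.
Overall: 2 Co³⁺(aq) + Sn²⁺(aq) → 2 Co²⁺(aq) + Sn⁴⁺(aq)
Q = [Co²⁺]^2·[Sn⁴⁺] / ([Co³⁺]^2·[Sn²⁺]); log Q = -7.070.
E = E° − (0.0592/n) log Q = +1.71 − (0.0592/2)(-7.070) = +1.919 V.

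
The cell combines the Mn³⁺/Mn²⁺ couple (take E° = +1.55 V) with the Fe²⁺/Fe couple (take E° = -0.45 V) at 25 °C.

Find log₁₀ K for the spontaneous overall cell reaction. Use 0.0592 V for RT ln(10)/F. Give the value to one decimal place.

Cathode: Mn³⁺/Mn²⁺; anode: Fe²⁺/Fe. E°cell = +2.00 V, n = 2.
log K = nE°cell / 0.0592 = (2)(+2.00) / 0.0592 = 67.6.

67.6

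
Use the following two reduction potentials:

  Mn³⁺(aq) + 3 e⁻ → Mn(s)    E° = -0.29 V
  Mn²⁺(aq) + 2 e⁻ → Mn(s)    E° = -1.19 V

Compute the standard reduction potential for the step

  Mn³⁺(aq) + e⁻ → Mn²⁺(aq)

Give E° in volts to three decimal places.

Sequential free energies add, so n₃E°₃ = n₁E°₁ + n₂E°₂.
With n₃ = 3, and the known step contributing 2×(-1.19) V, the unknown satisfies 1·E° = 3×(-0.29) − 2×(-1.19) = +1.510.
E° = +1.510 / 1 = +1.510 V.

+1.510 V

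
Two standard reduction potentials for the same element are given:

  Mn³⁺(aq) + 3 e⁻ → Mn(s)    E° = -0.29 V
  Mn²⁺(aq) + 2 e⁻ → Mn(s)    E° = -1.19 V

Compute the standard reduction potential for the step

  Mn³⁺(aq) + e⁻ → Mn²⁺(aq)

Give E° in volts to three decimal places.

Sequential free energies add, so n₃E°₃ = n₁E°₁ + n₂E°₂.
With n₃ = 3, and the known step contributing 2×(-1.19) V, the unknown satisfies 1·E° = 3×(-0.29) − 2×(-1.19) = +1.510.
E° = +1.510 / 1 = +1.510 V.

+1.510 V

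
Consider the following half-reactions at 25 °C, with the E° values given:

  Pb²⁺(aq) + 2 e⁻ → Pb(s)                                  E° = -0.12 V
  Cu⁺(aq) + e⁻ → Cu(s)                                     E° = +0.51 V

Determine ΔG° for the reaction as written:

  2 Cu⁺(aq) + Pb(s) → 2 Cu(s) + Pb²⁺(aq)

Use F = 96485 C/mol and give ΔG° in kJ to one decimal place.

-121.6 kJ

As written, Cu⁺/Cu is reduced (cathode) and Pb²⁺/Pb is oxidised (anode), so E°cell = (+0.51) − (-0.12) = +0.63 V.
Balancing electrons gives n = 2.
ΔG° = −nFE° = −(2)(96485)(+0.63) = -121,571 J = -121.6 kJ.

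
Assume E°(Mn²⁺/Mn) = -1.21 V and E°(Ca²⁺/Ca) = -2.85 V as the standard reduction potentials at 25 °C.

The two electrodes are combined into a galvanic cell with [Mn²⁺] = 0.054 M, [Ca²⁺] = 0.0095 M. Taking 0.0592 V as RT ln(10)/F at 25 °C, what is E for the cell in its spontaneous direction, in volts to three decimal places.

+1.662 V

Mn²⁺/Mn is the cathode (higher E°), Ca²⁺/Ca the anode: E°cell = -1.21 − (-2.85) = +1.64 V, n = 2.
Overall: Mn²⁺(aq) + Ca(s) → Mn(s) + Ca²⁺(aq)
Q = [Ca²⁺] / ([Mn²⁺]); log Q = -0.755.
E = E° − (0.0592/n) log Q = +1.64 − (0.0592/2)(-0.755) = +1.662 V.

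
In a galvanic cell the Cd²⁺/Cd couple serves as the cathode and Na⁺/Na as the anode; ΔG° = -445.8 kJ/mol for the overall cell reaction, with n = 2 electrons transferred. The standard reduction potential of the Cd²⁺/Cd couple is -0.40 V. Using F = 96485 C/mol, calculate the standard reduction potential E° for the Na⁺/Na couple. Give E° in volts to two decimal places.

-2.71 V

E°cell = −ΔG°/(nF) = −(-445.8×10³)/((2)(96485)) = +2.310 V.
Since Cd²⁺/Cd is the cathode and Na⁺/Na the anode, E°cell = E°(Cd²⁺/Cd) − E°(Na⁺/Na).
So E°(Na⁺/Na) = E°(Cd²⁺/Cd) − E°cell = (-0.40) − (+2.310) = -2.71 V.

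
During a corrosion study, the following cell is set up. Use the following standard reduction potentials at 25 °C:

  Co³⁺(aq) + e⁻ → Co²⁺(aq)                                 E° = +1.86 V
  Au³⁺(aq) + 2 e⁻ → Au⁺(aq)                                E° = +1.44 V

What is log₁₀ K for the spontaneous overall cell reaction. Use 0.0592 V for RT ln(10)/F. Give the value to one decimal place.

14.2

Cathode: Co³⁺/Co²⁺; anode: Au³⁺/Au⁺. E°cell = +0.42 V, n = 2.
log K = nE°cell / 0.0592 = (2)(+0.42) / 0.0592 = 14.2.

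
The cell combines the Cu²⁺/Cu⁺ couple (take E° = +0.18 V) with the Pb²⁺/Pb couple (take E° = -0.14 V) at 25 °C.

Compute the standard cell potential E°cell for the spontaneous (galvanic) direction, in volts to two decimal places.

The Cu²⁺/Cu⁺ couple has the higher reduction potential, so it is the cathode; Pb²⁺/Pb is oxidised at the anode.
E°cell = E°(cathode) − E°(anode) = (+0.18) − (-0.14) = +0.32 V.

+0.32 V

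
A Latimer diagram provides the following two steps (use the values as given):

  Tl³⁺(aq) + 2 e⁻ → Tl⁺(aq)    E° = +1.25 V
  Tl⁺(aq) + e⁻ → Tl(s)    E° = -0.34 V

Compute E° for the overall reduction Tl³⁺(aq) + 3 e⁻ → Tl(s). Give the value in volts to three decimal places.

Standard free energies of sequential steps add: ΔG°₃ = ΔG°₁ + ΔG°₂, so n₃E°₃ = n₁E°₁ + n₂E°₂.
E°₃ = (2×+1.25 + 1×-0.34) / 3 = (+2.160) / 3 = +0.720 V.

+0.720 V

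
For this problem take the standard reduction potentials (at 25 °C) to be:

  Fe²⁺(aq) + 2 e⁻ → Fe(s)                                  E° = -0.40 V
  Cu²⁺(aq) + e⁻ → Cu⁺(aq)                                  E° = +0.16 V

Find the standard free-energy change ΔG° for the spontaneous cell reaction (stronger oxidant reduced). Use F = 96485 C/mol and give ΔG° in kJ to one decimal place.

Cu²⁺/Cu⁺ (E° = +0.16 V) is the cathode; Fe²⁺/Fe (E° = -0.40 V) is the anode, so E°cell = +0.56 V.
Balancing electrons gives n = 2 (lcm of 1 and 2).
ΔG° = −nFE° = −(2)(96485)(+0.56) = -108,063 J = -108.1 kJ.

-108.1 kJ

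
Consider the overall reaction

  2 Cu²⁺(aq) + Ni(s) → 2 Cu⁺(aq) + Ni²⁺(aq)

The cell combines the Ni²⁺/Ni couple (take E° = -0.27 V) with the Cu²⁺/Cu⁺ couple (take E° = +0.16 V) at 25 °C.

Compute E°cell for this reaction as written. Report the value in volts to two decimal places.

+0.43 V

The Cu²⁺/Cu⁺ couple has the higher reduction potential, so it is the cathode; Ni²⁺/Ni is oxidised at the anode.
E°cell = E°(cathode) − E°(anode) = (+0.16) − (-0.27) = +0.43 V.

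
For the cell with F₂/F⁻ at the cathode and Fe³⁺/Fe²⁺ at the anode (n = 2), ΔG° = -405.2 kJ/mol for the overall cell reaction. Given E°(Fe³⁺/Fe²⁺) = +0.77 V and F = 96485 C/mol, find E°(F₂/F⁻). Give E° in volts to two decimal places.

E°cell = −ΔG°/(nF) = −(-405.2×10³)/((2)(96485)) = +2.100 V.
Since F₂/F⁻ is the cathode and Fe³⁺/Fe²⁺ the anode, E°cell = E°(F₂/F⁻) − E°(Fe³⁺/Fe²⁺).
So E°(F₂/F⁻) = E°cell + E°(Fe³⁺/Fe²⁺) = +2.100 + (+0.77) = +2.87 V.

+2.87 V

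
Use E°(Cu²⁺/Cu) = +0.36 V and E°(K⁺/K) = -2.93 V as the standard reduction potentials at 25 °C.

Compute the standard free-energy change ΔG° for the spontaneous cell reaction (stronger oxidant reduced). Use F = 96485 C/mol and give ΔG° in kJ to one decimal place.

-634.9 kJ

Cu²⁺/Cu (E° = +0.36 V) is the cathode; K⁺/K (E° = -2.93 V) is the anode, so E°cell = +3.29 V.
Balancing electrons gives n = 2 (lcm of 2 and 1).
ΔG° = −nFE° = −(2)(96485)(+3.29) = -634,871 J = -634.9 kJ.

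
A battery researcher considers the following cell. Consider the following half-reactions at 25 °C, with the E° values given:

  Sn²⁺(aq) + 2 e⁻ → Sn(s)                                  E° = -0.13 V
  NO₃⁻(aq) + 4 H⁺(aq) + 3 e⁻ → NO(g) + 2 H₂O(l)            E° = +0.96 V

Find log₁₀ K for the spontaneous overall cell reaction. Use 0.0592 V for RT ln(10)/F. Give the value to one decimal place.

110.5

Cathode: NO₃⁻/NO; anode: Sn²⁺/Sn. E°cell = +1.09 V, n = 6.
log K = nE°cell / 0.0592 = (6)(+1.09) / 0.0592 = 110.5.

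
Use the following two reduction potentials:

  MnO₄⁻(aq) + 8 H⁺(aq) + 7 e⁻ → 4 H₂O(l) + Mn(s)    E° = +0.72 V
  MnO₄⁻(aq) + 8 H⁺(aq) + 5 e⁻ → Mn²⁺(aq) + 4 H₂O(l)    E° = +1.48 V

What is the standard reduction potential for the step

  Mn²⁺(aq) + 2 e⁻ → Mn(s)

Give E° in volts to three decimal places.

Sequential free energies add, so n₃E°₃ = n₁E°₁ + n₂E°₂.
With n₃ = 7, and the known step contributing 5×(+1.48) V, the unknown satisfies 2·E° = 7×(+0.72) − 5×(+1.48) = -2.360.
E° = -2.360 / 2 = -1.180 V.

-1.180 V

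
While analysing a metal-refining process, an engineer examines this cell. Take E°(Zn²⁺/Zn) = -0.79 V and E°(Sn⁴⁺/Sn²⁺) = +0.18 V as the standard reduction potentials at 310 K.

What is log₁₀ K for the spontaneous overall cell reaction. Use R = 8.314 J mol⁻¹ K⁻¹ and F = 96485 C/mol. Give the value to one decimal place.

31.5

Cathode: Sn⁴⁺/Sn²⁺; anode: Zn²⁺/Zn. E°cell = (+0.18) − (-0.79) = +0.97 V, with n = 2.
ΔG° = −nFE° = −RT ln K, so ln K = nFE°/(RT) = (2)(96485)(+0.97) / ((8.314)(310)) = 72.626.
log₁₀ K = 72.626 / ln 10 = 31.5.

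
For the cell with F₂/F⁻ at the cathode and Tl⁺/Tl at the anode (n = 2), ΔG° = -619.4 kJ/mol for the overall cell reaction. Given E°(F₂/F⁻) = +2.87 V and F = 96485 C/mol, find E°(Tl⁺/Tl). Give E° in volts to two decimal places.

-0.34 V

E°cell = −ΔG°/(nF) = −(-619.4×10³)/((2)(96485)) = +3.210 V.
Since F₂/F⁻ is the cathode and Tl⁺/Tl the anode, E°cell = E°(F₂/F⁻) − E°(Tl⁺/Tl).
So E°(Tl⁺/Tl) = E°(F₂/F⁻) − E°cell = (+2.87) − (+3.210) = -0.34 V.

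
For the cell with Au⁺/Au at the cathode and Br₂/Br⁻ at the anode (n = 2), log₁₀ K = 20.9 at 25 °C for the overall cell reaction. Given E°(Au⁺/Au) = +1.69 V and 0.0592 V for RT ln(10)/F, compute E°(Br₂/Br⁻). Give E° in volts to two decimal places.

+1.07 V

E°cell = (0.0592/n)·log K = (0.0592/2)(20.9) = +0.619 V.
Since Au⁺/Au is the cathode and Br₂/Br⁻ the anode, E°cell = E°(Au⁺/Au) − E°(Br₂/Br⁻).
So E°(Br₂/Br⁻) = E°(Au⁺/Au) − E°cell = (+1.69) − (+0.619) = +1.07 V.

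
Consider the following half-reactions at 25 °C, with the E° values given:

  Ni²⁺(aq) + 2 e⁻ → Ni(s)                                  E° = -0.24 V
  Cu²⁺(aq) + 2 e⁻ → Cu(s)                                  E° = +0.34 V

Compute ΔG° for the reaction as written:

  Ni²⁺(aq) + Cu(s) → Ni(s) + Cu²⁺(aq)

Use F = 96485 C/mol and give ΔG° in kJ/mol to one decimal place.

+111.9 kJ/mol

As written, Ni²⁺/Ni is reduced (cathode) and Cu²⁺/Cu is oxidised (anode), so E°cell = (-0.24) − (+0.34) = -0.58 V.
Balancing electrons gives n = 2.
ΔG° = −nFE° = −(2)(96485)(-0.58) = 111,923 J = +111.9 kJ/mol.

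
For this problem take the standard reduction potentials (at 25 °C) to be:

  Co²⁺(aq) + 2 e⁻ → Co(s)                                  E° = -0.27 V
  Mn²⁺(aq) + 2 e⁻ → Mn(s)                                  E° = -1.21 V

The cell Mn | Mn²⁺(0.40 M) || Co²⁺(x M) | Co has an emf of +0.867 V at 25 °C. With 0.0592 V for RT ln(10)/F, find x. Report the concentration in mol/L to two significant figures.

0.0014 M

Co²⁺/Co is the cathode, Mn²⁺/Mn the anode: E°cell = +0.94 V, n = 2.
Overall reaction: Co²⁺(aq) + Mn(s) → Co(s) + Mn²⁺(aq); Q = [Mn²⁺]^1/[Co²⁺]^1.
From E = E° − (0.0592/n) log Q: log Q = (E° − E)·n/0.0592 = (+0.94 − (+0.867))·2/0.0592 = 2.4662.
So 1·log[Co²⁺] = 1·log(0.4) − log Q = -0.3979 − (2.4662) = -2.8641; [Co²⁺] = 10^(-2.8641) ≈ 0.0014 M.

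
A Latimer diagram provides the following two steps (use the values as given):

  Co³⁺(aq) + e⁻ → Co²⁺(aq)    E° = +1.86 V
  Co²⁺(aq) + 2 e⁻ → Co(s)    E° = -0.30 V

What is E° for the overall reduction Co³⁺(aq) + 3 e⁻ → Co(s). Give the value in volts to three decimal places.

Since ΔG° = −nFE° is additive over sequential reductions, n₃E°₃ = n₁E°₁ + n₂E°₂.
E°₃ = (1×+1.86 + 2×-0.30) / 3 = (+1.260) / 3 = +0.420 V.

+0.420 V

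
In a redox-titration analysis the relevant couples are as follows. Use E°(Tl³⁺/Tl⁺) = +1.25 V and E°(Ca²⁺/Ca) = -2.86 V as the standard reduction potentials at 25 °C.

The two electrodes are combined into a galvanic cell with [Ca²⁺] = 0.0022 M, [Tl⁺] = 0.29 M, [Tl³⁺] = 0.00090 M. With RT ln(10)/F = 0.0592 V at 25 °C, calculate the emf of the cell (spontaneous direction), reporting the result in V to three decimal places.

+4.114 V

Tl³⁺/Tl⁺ is the cathode (higher E°), Ca²⁺/Ca the anode: E°cell = +1.25 − (-2.86) = +4.11 V, n = 2.
Overall: Tl³⁺(aq) + Ca(s) → Tl⁺(aq) + Ca²⁺(aq)
Q = [Tl⁺]·[Ca²⁺] / ([Tl³⁺]); log Q = -0.149.
E = E° − (0.0592/n) log Q = +4.11 − (0.0592/2)(-0.149) = +4.114 V.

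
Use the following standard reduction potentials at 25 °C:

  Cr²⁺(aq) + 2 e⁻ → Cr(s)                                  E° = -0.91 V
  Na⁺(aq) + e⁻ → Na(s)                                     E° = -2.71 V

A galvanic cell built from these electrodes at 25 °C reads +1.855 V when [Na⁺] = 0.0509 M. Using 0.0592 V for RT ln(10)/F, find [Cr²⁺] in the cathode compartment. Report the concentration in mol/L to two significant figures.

Cr²⁺/Cr is the cathode, Na⁺/Na the anode: E°cell = +1.80 V, n = 2.
Overall reaction: Cr²⁺(aq) + 2 Na(s) → Cr(s) + 2 Na⁺(aq); Q = [Na⁺]^2/[Cr²⁺]^1.
From E = E° − (0.0592/n) log Q: log Q = (E° − E)·n/0.0592 = (+1.80 − (+1.855))·2/0.0592 = -1.8581.
So 1·log[Cr²⁺] = 2·log(0.0509) − log Q = -2.5866 − (-1.8581) = -0.7285; [Cr²⁺] = 10^(-0.7285) ≈ 0.19 M.

0.19 M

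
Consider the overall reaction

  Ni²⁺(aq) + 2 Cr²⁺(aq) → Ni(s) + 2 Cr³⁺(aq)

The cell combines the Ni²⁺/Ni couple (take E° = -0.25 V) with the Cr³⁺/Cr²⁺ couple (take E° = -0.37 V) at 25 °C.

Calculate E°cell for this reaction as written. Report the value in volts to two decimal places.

The Ni²⁺/Ni couple has the higher reduction potential, so it is the cathode; Cr³⁺/Cr²⁺ is oxidised at the anode.
E°cell = E°(cathode) − E°(anode) = (-0.25) − (-0.37) = +0.12 V.

+0.12 V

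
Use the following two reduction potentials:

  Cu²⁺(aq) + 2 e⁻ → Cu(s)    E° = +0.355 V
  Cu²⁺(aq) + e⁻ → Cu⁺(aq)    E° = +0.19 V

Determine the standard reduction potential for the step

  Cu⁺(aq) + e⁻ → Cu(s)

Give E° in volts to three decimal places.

+0.520 V

Sequential free energies add, so n₃E°₃ = n₁E°₁ + n₂E°₂.
With n₃ = 2, and the known step contributing 1×(+0.19) V, the unknown satisfies 1·E° = 2×(+0.355) − 1×(+0.19) = +0.520.
E° = +0.520 / 1 = +0.520 V.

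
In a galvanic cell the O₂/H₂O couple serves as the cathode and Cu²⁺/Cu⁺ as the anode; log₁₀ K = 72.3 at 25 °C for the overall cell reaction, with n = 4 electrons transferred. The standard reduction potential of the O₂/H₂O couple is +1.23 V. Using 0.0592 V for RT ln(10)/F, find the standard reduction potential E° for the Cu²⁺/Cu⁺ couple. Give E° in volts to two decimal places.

E°cell = (0.0592/n)·log K = (0.0592/4)(72.3) = +1.070 V.
Since O₂/H₂O is the cathode and Cu²⁺/Cu⁺ the anode, E°cell = E°(O₂/H₂O) − E°(Cu²⁺/Cu⁺).
So E°(Cu²⁺/Cu⁺) = E°(O₂/H₂O) − E°cell = (+1.23) − (+1.070) = +0.16 V.

+0.16 V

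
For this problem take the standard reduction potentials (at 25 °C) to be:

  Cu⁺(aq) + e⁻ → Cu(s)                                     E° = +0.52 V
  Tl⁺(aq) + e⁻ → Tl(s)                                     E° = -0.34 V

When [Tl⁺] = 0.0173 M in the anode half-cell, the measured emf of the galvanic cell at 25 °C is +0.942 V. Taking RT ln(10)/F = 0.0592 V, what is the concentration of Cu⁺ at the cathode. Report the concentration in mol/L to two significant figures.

Cu⁺/Cu is the cathode, Tl⁺/Tl the anode: E°cell = +0.86 V, n = 1.
Overall reaction: Cu⁺(aq) + Tl(s) → Cu(s) + Tl⁺(aq); Q = [Tl⁺]^1/[Cu⁺]^1.
From E = E° − (0.0592/n) log Q: log Q = (E° − E)·n/0.0592 = (+0.86 − (+0.942))·1/0.0592 = -1.3851.
So 1·log[Cu⁺] = 1·log(0.0173) − log Q = -1.7620 − (-1.3851) = -0.3769; [Cu⁺] = 10^(-0.3769) ≈ 0.42 M.

0.42 M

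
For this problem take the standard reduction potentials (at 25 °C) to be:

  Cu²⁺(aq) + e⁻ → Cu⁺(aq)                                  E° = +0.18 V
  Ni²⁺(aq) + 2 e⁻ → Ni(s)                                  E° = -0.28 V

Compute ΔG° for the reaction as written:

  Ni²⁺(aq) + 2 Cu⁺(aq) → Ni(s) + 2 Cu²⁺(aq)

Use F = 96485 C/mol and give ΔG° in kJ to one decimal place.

As written, Ni²⁺/Ni is reduced (cathode) and Cu²⁺/Cu⁺ is oxidised (anode), so E°cell = (-0.28) − (+0.18) = -0.46 V.
Balancing electrons gives n = 2.
ΔG° = −nFE° = −(2)(96485)(-0.46) = 88,766 J = +88.8 kJ.

+88.8 kJ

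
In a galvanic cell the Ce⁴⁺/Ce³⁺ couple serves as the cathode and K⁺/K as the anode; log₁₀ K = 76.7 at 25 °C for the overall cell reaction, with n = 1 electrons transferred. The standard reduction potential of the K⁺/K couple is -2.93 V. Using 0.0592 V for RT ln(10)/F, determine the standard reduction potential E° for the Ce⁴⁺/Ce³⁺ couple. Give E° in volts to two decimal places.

+1.61 V

E°cell = (0.0592/n)·log K = (0.0592/1)(76.7) = +4.541 V.
Since Ce⁴⁺/Ce³⁺ is the cathode and K⁺/K the anode, E°cell = E°(Ce⁴⁺/Ce³⁺) − E°(K⁺/K).
So E°(Ce⁴⁺/Ce³⁺) = E°cell + E°(K⁺/K) = +4.541 + (-2.93) = +1.61 V.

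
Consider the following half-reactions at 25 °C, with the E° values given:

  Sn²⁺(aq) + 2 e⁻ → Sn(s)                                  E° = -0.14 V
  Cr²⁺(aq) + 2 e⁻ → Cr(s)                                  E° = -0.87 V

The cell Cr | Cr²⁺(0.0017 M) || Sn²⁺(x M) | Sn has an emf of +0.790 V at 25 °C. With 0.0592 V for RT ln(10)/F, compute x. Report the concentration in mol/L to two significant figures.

Sn²⁺/Sn is the cathode, Cr²⁺/Cr the anode: E°cell = +0.73 V, n = 2.
Overall reaction: Sn²⁺(aq) + Cr(s) → Sn(s) + Cr²⁺(aq); Q = [Cr²⁺]^1/[Sn²⁺]^1.
From E = E° − (0.0592/n) log Q: log Q = (E° − E)·n/0.0592 = (+0.73 − (+0.790))·2/0.0592 = -2.0270.
So 1·log[Sn²⁺] = 1·log(0.0017) − log Q = -2.7696 − (-2.0270) = -0.7426; [Sn²⁺] = 10^(-0.7426) ≈ 0.18 M.

0.18 M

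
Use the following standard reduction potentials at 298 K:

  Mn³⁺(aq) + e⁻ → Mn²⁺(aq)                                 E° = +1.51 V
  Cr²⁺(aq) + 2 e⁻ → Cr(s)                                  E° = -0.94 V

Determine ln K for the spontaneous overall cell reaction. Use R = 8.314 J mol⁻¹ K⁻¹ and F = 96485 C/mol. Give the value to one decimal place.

Cathode: Mn³⁺/Mn²⁺; anode: Cr²⁺/Cr. E°cell = (+1.51) − (-0.94) = +2.45 V, with n = 2.
ΔG° = −nFE° = −RT ln K, so ln K = nFE°/(RT) = (2)(96485)(+2.45) / ((8.314)(298)) = 190.823.

190.8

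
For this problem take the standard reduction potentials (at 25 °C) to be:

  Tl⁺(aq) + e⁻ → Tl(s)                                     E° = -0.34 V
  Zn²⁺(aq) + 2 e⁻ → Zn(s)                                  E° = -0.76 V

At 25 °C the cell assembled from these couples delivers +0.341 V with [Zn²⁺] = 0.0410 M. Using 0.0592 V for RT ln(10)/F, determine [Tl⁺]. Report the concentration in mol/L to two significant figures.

Tl⁺/Tl is the cathode, Zn²⁺/Zn the anode: E°cell = +0.42 V, n = 2.
Overall reaction: 2 Tl⁺(aq) + Zn(s) → 2 Tl(s) + Zn²⁺(aq); Q = [Zn²⁺]^1/[Tl⁺]^2.
From E = E° − (0.0592/n) log Q: log Q = (E° − E)·n/0.0592 = (+0.42 − (+0.341))·2/0.0592 = 2.6689.
So 2·log[Tl⁺] = 1·log(0.041) − log Q = -1.3872 − (2.6689) = -4.0561; log[Tl⁺] = -4.0561 / 2 = -2.0280; [Tl⁺] = 10^(-2.0280) ≈ 0.0094 M.

0.0094 M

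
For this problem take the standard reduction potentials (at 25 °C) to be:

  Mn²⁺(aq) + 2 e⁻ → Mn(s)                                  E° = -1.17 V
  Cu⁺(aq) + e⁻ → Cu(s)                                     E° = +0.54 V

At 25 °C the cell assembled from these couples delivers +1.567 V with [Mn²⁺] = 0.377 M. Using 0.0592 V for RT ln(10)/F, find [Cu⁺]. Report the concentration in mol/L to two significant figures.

Cu⁺/Cu is the cathode, Mn²⁺/Mn the anode: E°cell = +1.71 V, n = 2.
Overall reaction: 2 Cu⁺(aq) + Mn(s) → 2 Cu(s) + Mn²⁺(aq); Q = [Mn²⁺]^1/[Cu⁺]^2.
From E = E° − (0.0592/n) log Q: log Q = (E° − E)·n/0.0592 = (+1.71 − (+1.567))·2/0.0592 = 4.8311.
So 2·log[Cu⁺] = 1·log(0.377) − log Q = -0.4237 − (4.8311) = -5.2548; log[Cu⁺] = -5.2548 / 2 = -2.6274; [Cu⁺] = 10^(-2.6274) ≈ 0.0024 M.

0.0024 M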